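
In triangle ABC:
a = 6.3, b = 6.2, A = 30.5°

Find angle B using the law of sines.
a/sin(A) = b/sin(B)  ⇒  sin(B) = b·sin(A)/a = 6.2·sin(30.5°)/6.3
sin(30.5°) ≈ 0.507538
sin(B) ≈ 6.2·0.507538/6.3 ≈ 3.14674/6.3 ≈ 0.499482
B = arcsin(0.499482) ≈ 29.9657°
(Since b ≤ a we need B ≤ A, so the obtuse alternative 180° − 29.9657° ≈ 150.034° is rejected.)

B = 29.97°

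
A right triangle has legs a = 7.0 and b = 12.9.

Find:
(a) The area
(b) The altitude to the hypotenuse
(a) The legs are perpendicular, so Area = ½·a·b = ½·7.0·12.9 = ½·90.3 = 45.15
(b) Hypotenuse c = √(a² + b²) = √(49 + 166.41) = √215.41 ≈ 14.6769
    Area = ½·c·h_c  ⇒  h_c = 2·Area/c = 90.3/14.6769 ≈ 6.15255

Area = 45.15, h_c = 6.153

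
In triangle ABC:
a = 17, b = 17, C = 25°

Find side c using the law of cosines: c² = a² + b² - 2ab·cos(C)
c² = 17² + 17² − 2·17·17·cos(25°)
cos(25°) ≈ 0.906308
c² ≈ 289 + 289 − 578·(0.906308) ≈ 578 − 523.846 ≈ 54.1541
c ≈ √54.1541 ≈ 7.35895

c = 7.359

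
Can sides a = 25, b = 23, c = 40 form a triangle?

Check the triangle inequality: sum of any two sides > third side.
a + b vs c: 25 + 23 = 48 > 40  ✓
a + c vs b: 25 + 40 = 65 > 23  ✓
b + c vs a: 23 + 40 = 63 > 25  ✓

Yes, triangle inequality satisfied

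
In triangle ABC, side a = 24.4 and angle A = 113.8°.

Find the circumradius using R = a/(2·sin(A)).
R = a/(2·sin(A)) = 24.4/(2·sin(113.8°))
sin(113.8°) ≈ 0.91496
R ≈ 24.4/(2·0.91496) = 24.4/1.82992 ≈ 13.3339

R = 13.33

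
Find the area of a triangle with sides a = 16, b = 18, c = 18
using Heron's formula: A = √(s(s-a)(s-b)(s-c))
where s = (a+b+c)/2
s = (16 + 18 + 18)/2 = 52/2 = 26
s − a = 10, s − b = 8, s − c = 8
s(s−a)(s−b)(s−c) = 26·10·8·8 = 16640
Area = √16640 ≈ 128.996

s = 26.0, Area = 129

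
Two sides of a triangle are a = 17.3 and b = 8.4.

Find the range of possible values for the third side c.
Triangle inequality: |a − b| < c < a + b
|a − b| = |17.3 − 8.4| = 8.9
a + b = 17.3 + 8.4 = 25.7

8.9 < c < 25.7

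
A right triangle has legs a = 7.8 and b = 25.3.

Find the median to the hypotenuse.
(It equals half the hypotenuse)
Hypotenuse c = √(a² + b²) = √(60.84 + 640.09) = √700.93 ≈ 26.4751
Median to hypotenuse = c/2 ≈ 26.4751/2 ≈ 13.2375

Median = 13.24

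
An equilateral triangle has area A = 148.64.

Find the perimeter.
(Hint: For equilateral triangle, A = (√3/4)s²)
A = (√3/4)s²  ⇒  s² = 4A/√3 = 4·148.64/√3 = 594.56/1.73205 ≈ 343.269
s ≈ √343.269 ≈ 18.5275
Perimeter = 3s ≈ 3·18.5275 ≈ 55.5826

Perimeter = 55.58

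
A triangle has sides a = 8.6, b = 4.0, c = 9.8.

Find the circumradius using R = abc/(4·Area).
First find the area with Heron's formula.
s = (8.6 + 4.0 + 9.8)/2 = 11.2
Area = √(s(s−a)(s−b)(s−c)) = √(11.2·2.6·7.2·1.4) ≈ √293.53 ≈ 17.1327
abc = 8.6·4.0·9.8 = 337.12
R = abc/(4·Area) ≈ 337.12/(4·17.1327) = 337.12/68.5308 ≈ 4.91925

R = 4.919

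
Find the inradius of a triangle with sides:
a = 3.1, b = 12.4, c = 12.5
r = Area/s where s is the semi-perimeter.
s = (3.1 + 12.4 + 12.5)/2 = 28/2 = 14
Area = √(s(s−a)(s−b)(s−c)) = √(14·10.9·1.6·1.5) ≈ √366.24 ≈ 19.1374
r ≈ 19.1374/14 ≈ 1.36696

r = 1.367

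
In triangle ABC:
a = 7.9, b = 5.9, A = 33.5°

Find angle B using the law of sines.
a/sin(A) = b/sin(B)  ⇒  sin(B) = b·sin(A)/a = 5.9·sin(33.5°)/7.9
sin(33.5°) ≈ 0.551937
sin(B) ≈ 5.9·0.551937/7.9 ≈ 3.25643/7.9 ≈ 0.412206
B = arcsin(0.412206) ≈ 24.3435°
(Since b ≤ a we need B ≤ A, so the obtuse alternative 180° − 24.3435° ≈ 155.657° is rejected.)

B = 24.34°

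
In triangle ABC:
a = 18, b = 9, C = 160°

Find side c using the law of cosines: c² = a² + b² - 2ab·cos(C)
c² = 18² + 9² − 2·18·9·cos(160°)
cos(160°) ≈ -0.939693
c² ≈ 324 + 81 − 324·(-0.939693) ≈ 405 + 304.46 ≈ 709.46
c ≈ √709.46 ≈ 26.6357

c = 26.64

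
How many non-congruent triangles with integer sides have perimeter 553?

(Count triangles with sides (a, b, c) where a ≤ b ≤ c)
Let a ≤ b ≤ c with a + b + c = 553. The only binding inequality is a + b > c, i.e. 553 − c > c, so c < 553/2; and c ≥ 553/3 since c is the largest side.
So 185 ≤ c ≤ 276. For each c, b runs from ⌈(553 − c)/2⌉ up to c (then a = 553 − b − c satisfies 1 ≤ a ≤ b automatically), giving c − ⌈(553 − c)/2⌉ + 1 choices.
Summing over c: 2 + 3 + 5 + 6 + … + 137 + 138  (92 terms, c = 185, …, 276) = 6440
Check (closed form: nearest integer to p²/48 for even p, (p+3)²/48 for odd p): (553+3)²/48 = 556²/48 = 309136/48 ≈ 6440.33 → 6440

6440 triangles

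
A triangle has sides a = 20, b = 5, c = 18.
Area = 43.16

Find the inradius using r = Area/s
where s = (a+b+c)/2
s = (20 + 5 + 18)/2 = 43/2 = 21.5
r = Area/s = 43.16/21.5 ≈ 2.00744

r = 2.007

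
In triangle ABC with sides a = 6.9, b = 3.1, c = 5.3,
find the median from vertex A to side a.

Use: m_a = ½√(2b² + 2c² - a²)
m_a = ½√(2·3.1² + 2·5.3² − 6.9²) = ½√(2·9.61 + 2·28.09 − 47.61) = ½√(19.22 + 56.18 − 47.61) = ½√27.79
√27.79 ≈ 5.27162, so m_a ≈ 2.63581

m_a = 2.636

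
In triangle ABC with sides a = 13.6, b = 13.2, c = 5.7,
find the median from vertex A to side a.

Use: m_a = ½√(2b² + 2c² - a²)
m_a = ½√(2·13.2² + 2·5.7² − 13.6²) = ½√(2·174.24 + 2·32.49 − 184.96) = ½√(348.48 + 64.98 − 184.96) = ½√228.5
√228.5 ≈ 15.1162, so m_a ≈ 7.55811

m_a = 7.558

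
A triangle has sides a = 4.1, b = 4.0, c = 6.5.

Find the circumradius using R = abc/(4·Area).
First find the area with Heron's formula.
s = (4.1 + 4.0 + 6.5)/2 = 7.3
Area = √(s(s−a)(s−b)(s−c)) = √(7.3·3.2·3.3·0.8) ≈ √61.6704 ≈ 7.85305
abc = 4.1·4.0·6.5 = 106.6
R = abc/(4·Area) ≈ 106.6/(4·7.85305) = 106.6/31.4122 ≈ 3.39359

R = 3.394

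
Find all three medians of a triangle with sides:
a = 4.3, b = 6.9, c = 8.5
Median formula: m_a = ½√(2b² + 2c² − a²) (and cyclically). a² = 18.49, b² = 47.61, c² = 72.25.
m_a = ½√(2·47.61 + 2·72.25 − 18.49) = ½√221.23 ≈ ½·14.8738 ≈ 7.4369
m_b = ½√(2·18.49 + 2·72.25 − 47.61) = ½√133.87 ≈ ½·11.5702 ≈ 5.78511
m_c = ½√(2·18.49 + 2·47.61 − 72.25) = ½√59.95 ≈ ½·7.74274 ≈ 3.87137

m_a = 7.437, m_b = 5.785, m_c = 3.871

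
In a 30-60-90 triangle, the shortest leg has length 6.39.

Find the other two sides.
In a 30-60-90 triangle the sides are in ratio 1 : √3 : 2 (short leg : long leg : hypotenuse).
Long leg = 6.39·√3 ≈ 6.39·1.73205 ≈ 11.0678
Hypotenuse = 2·6.39 = 12.78

Long leg = 6.39√3 = 11.07, Hypotenuse = 12.78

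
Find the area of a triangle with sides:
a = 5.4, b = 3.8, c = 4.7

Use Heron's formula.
s = (5.4 + 3.8 + 4.7)/2 = 13.9/2 = 6.95
s − a = 1.55, s − b = 3.15, s − c = 2.25
s(s−a)(s−b)(s−c) = 6.95·1.55·3.15·2.25 ≈ 76.3501
Area = √76.3501 ≈ 8.73785

Area = 8.738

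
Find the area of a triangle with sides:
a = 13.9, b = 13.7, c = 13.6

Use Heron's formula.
s = (13.9 + 13.7 + 13.6)/2 = 41.2/2 = 20.6
s − a = 6.7, s − b = 6.9, s − c = 7
s(s−a)(s−b)(s−c) = 20.6·6.7·6.9·7 ≈ 6666.37
Area = √6666.37 ≈ 81.6478

Area = 81.65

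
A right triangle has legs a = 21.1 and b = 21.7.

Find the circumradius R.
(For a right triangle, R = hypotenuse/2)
Hypotenuse c = √(a² + b²) = √(445.21 + 470.89) = √916.1 ≈ 30.2671
R = c/2 ≈ 30.2671/2 ≈ 15.1336

R = 15.13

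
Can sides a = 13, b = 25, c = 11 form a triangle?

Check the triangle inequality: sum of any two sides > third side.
a + b vs c: 13 + 25 = 38 > 11  ✓
a + c vs b: 13 + 11 = 24 ≤ 25  ✗
b + c vs a: 25 + 11 = 36 > 13  ✓

No: 13 + 11 = 24 is not > 25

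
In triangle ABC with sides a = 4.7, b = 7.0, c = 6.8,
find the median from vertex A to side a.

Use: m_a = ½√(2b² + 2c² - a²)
m_a = ½√(2·7.0² + 2·6.8² − 4.7²) = ½√(2·49 + 2·46.24 − 22.09) = ½√(98 + 92.48 − 22.09) = ½√168.39
√168.39 ≈ 12.9765, so m_a ≈ 6.48826

m_a = 6.488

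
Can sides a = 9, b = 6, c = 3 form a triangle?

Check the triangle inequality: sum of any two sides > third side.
a + b vs c: 9 + 6 = 15 > 3  ✓
a + c vs b: 9 + 3 = 12 > 6  ✓
b + c vs a: 6 + 3 = 9 ≤ 9  ✗

No: 6 + 3 = 9 is not > 9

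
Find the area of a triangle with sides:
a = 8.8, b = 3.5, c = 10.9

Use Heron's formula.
s = (8.8 + 3.5 + 10.9)/2 = 23.2/2 = 11.6
s − a = 2.8, s − b = 8.1, s − c = 0.7
s(s−a)(s−b)(s−c) = 11.6·2.8·8.1·0.7 ≈ 184.162
Area = √184.162 ≈ 13.5706

Area = 13.57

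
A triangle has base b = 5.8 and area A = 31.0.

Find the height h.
A = ½·b·h  ⇒  h = 2A/b = 2·31.0/5.8 = 62/5.8 ≈ 10.6897

h = 10.69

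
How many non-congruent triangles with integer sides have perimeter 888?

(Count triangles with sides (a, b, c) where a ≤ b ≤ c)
Let a ≤ b ≤ c with a + b + c = 888. The only binding inequality is a + b > c, i.e. 888 − c > c, so c < 888/2; and c ≥ 888/3 since c is the largest side.
So 296 ≤ c ≤ 443. For each c, b runs from ⌈(888 − c)/2⌉ up to c (then a = 888 − b − c satisfies 1 ≤ a ≤ b automatically), giving c − ⌈(888 − c)/2⌉ + 1 choices.
Summing over c: 1 + 2 + 4 + 5 + … + 220 + 221  (148 terms, c = 296, …, 443) = 16428
Check (closed form: nearest integer to p²/48 for even p, (p+3)²/48 for odd p): 888²/48 = 788544/48 ≈ 16428.00 → 16428

16428 triangles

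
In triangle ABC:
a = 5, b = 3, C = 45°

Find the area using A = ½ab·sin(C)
A = ½·a·b·sin(C) = ½·5·3·sin(45°)
sin(45°) ≈ 0.707107
A ≈ ½·15·0.707107 = 7.5·0.707107 ≈ 5.3033

Area = 5.303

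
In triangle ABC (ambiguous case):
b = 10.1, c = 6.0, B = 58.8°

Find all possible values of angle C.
b/sin(B) = c/sin(C)  ⇒  sin(C) = c·sin(B)/b = 6.0·sin(58.8°)/10.1
sin(58.8°) ≈ 0.855364
sin(C) ≈ 6.0·0.855364/10.1 ≈ 5.13219/10.1 ≈ 0.508137
Candidate 1: C₁ = arcsin(0.508137) ≈ 30.5398°  →  A = 180° − 58.8° − 30.5398° ≈ 90.6602° > 0, valid
Candidate 2: C₂ = 180° − C₁ ≈ 149.46°  →  A = 180° − 58.8° − 149.46° ≈ -28.2602° ≤ 0, not a valid triangle

C = 30.54° (one solution)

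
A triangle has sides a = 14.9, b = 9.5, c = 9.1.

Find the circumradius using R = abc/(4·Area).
First find the area with Heron's formula.
s = (14.9 + 9.5 + 9.1)/2 = 16.75
Area = √(s(s−a)(s−b)(s−c)) = √(16.75·1.85·7.25·7.65) ≈ √1718.64 ≈ 41.4565
abc = 14.9·9.5·9.1 = 1288.105
R = abc/(4·Area) ≈ 1288.105/(4·41.4565) = 1288.105/165.826 ≈ 7.7678

R = 7.768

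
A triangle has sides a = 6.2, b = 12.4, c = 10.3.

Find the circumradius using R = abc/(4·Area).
First find the area with Heron's formula.
s = (6.2 + 12.4 + 10.3)/2 = 14.45
Area = √(s(s−a)(s−b)(s−c)) = √(14.45·8.25·2.05·4.15) ≈ √1014.2 ≈ 31.8465
abc = 6.2·12.4·10.3 = 791.864
R = abc/(4·Area) ≈ 791.864/(4·31.8465) = 791.864/127.386 ≈ 6.21625

R = 6.216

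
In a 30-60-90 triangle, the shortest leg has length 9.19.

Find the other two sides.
In a 30-60-90 triangle the sides are in ratio 1 : √3 : 2 (short leg : long leg : hypotenuse).
Long leg = 9.19·√3 ≈ 9.19·1.73205 ≈ 15.9175
Hypotenuse = 2·9.19 = 18.38

Long leg = 9.19√3 = 15.92, Hypotenuse = 18.38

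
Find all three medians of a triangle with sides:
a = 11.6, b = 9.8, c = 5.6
Median formula: m_a = ½√(2b² + 2c² − a²) (and cyclically). a² = 134.56, b² = 96.04, c² = 31.36.
m_a = ½√(2·96.04 + 2·31.36 − 134.56) = ½√120.24 ≈ ½·10.9654 ≈ 5.4827
m_b = ½√(2·134.56 + 2·31.36 − 96.04) = ½√235.8 ≈ ½·15.3558 ≈ 7.67789
m_c = ½√(2·134.56 + 2·96.04 − 31.36) = ½√429.84 ≈ ½·20.7326 ≈ 10.3663

m_a = 5.483, m_b = 7.678, m_c = 10.37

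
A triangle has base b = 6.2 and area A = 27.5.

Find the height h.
A = ½·b·h  ⇒  h = 2A/b = 2·27.5/6.2 = 55/6.2 ≈ 8.87097

h = 8.871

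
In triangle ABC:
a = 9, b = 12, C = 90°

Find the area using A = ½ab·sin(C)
A = ½·a·b·sin(C) = ½·9·12·sin(90°)
sin(90°) ≈ 1
A ≈ ½·108·1 = 54·1 ≈ 54

Area = 54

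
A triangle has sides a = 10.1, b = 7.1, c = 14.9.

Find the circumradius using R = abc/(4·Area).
First find the area with Heron's formula.
s = (10.1 + 7.1 + 14.9)/2 = 16.05
Area = √(s(s−a)(s−b)(s−c)) = √(16.05·5.95·8.95·1.15) ≈ √982.908 ≈ 31.3514
abc = 10.1·7.1·14.9 = 1068.479
R = abc/(4·Area) ≈ 1068.479/(4·31.3514) = 1068.479/125.405 ≈ 8.5202

R = 8.52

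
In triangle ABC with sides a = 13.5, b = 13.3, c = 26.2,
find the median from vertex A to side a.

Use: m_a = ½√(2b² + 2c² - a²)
m_a = ½√(2·13.3² + 2·26.2² − 13.5²) = ½√(2·176.89 + 2·686.44 − 182.25) = ½√(353.78 + 1372.88 − 182.25) = ½√1544.41
√1544.41 ≈ 39.299, so m_a ≈ 19.6495

m_a = 19.65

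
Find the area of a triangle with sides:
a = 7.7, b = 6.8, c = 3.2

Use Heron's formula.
s = (7.7 + 6.8 + 3.2)/2 = 17.7/2 = 8.85
s − a = 1.15, s − b = 2.05, s − c = 5.65
s(s−a)(s−b)(s−c) = 8.85·1.15·2.05·5.65 ≈ 117.881
Area = √117.881 ≈ 10.8573

Area = 10.86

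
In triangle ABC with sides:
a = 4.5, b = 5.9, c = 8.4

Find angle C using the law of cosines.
c² = a² + b² − 2ab·cos(C)  ⇒  cos(C) = (a² + b² − c²)/(2ab)
cos(C) = (4.5² + 5.9² − 8.4²)/(2·4.5·5.9) = (20.25 + 34.81 − 70.56)/53.1 = -15.5/53.1 ≈ -0.291902
C = arccos(-0.291902) ≈ 106.972°

C = 107°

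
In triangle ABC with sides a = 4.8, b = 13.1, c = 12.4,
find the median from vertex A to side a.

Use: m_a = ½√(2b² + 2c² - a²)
m_a = ½√(2·13.1² + 2·12.4² − 4.8²) = ½√(2·171.61 + 2·153.76 − 23.04) = ½√(343.22 + 307.52 − 23.04) = ½√627.7
√627.7 ≈ 25.0539, so m_a ≈ 12.527

m_a = 12.53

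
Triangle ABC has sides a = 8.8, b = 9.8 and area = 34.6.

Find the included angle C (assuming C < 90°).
Area = ½·a·b·sin(C)  ⇒  sin(C) = 2·Area/(a·b) = 2·34.6/(8.8·9.8) = 69.2/86.24 ≈ 0.802412
C = arcsin(0.802412) ≈ 53.361° (taking the acute solution since C < 90°)

C = 53.36°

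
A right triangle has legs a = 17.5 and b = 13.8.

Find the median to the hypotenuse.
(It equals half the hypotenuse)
Hypotenuse c = √(a² + b²) = √(306.25 + 190.44) = √496.69 ≈ 22.2865
Median to hypotenuse = c/2 ≈ 22.2865/2 ≈ 11.1433

Median = 11.14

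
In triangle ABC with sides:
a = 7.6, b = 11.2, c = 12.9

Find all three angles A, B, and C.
Law of cosines for each angle (a² = 57.76, b² = 125.44, c² = 166.41):
cos(A) = (b² + c² − a²)/(2bc) = (125.44 + 166.41 − 57.76)/(2·11.2·12.9) = 234.09/288.96 ≈ 0.810112  ⇒  A ≈ 35.8931°
cos(B) = (a² + c² − b²)/(2ac) = (57.76 + 166.41 − 125.44)/(2·7.6·12.9) = 98.73/196.08 ≈ 0.503519  ⇒  B ≈ 59.7669°
cos(C) = (a² + b² − c²)/(2ab) = (57.76 + 125.44 − 166.41)/(2·7.6·11.2) = 16.79/170.24 ≈ 0.0986255  ⇒  C ≈ 84.34°
Check: A + B + C ≈ 180°

A = 35.89°, B = 59.77°, C = 84.34°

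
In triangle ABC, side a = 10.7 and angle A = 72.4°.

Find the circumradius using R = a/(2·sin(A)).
R = a/(2·sin(A)) = 10.7/(2·sin(72.4°))
sin(72.4°) ≈ 0.953191
R ≈ 10.7/(2·0.953191) = 10.7/1.90638 ≈ 5.61273

R = 5.613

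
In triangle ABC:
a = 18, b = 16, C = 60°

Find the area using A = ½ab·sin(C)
A = ½·a·b·sin(C) = ½·18·16·sin(60°)
sin(60°) ≈ 0.866025
A ≈ ½·288·0.866025 = 144·0.866025 ≈ 124.708

Area = 124.7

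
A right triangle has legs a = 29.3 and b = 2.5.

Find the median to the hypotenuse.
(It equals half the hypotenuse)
Hypotenuse c = √(a² + b²) = √(858.49 + 6.25) = √864.74 ≈ 29.4065
Median to hypotenuse = c/2 ≈ 29.4065/2 ≈ 14.7032

Median = 14.7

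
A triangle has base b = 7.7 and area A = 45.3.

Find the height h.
A = ½·b·h  ⇒  h = 2A/b = 2·45.3/7.7 = 90.6/7.7 ≈ 11.7662

h = 11.77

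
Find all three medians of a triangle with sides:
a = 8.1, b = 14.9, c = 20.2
Median formula: m_a = ½√(2b² + 2c² − a²) (and cyclically). a² = 65.61, b² = 222.01, c² = 408.04.
m_a = ½√(2·222.01 + 2·408.04 − 65.61) = ½√1194.49 ≈ ½·34.5614 ≈ 17.2807
m_b = ½√(2·65.61 + 2·408.04 − 222.01) = ½√725.29 ≈ ½·26.9312 ≈ 13.4656
m_c = ½√(2·65.61 + 2·222.01 − 408.04) = ½√167.2 ≈ ½·12.9306 ≈ 6.46529

m_a = 17.28, m_b = 13.47, m_c = 6.465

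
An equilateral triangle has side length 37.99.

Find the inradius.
r = Area/s with s the semi-perimeter.
Area = (√3/4)·37.99² = (√3/4)·1443.2401 ≈ 0.433013·1443.2401 ≈ 624.941
s = 3·37.99/2 = 56.985
r ≈ 624.941/56.985 ≈ 10.9668
(Equivalently r = side/(2√3) = 37.99/3.4641 ≈ 10.9668.)

r = 10.97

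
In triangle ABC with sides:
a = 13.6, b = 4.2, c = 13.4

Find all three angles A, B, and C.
Law of cosines for each angle (a² = 184.96, b² = 17.64, c² = 179.56):
cos(A) = (b² + c² − a²)/(2bc) = (17.64 + 179.56 − 184.96)/(2·4.2·13.4) = 12.24/112.56 ≈ 0.108742  ⇒  A ≈ 83.7572°
cos(B) = (a² + c² − b²)/(2ac) = (184.96 + 179.56 − 17.64)/(2·13.6·13.4) = 346.88/364.48 ≈ 0.951712  ⇒  B ≈ 17.8781°
cos(C) = (a² + b² − c²)/(2ab) = (184.96 + 17.64 − 179.56)/(2·13.6·4.2) = 23.04/114.24 ≈ 0.201681  ⇒  C ≈ 78.3647°
Check: A + B + C ≈ 180°

A = 83.76°, B = 17.88°, C = 78.36°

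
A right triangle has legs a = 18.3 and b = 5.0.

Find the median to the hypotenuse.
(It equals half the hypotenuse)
Hypotenuse c = √(a² + b²) = √(334.89 + 25) = √359.89 ≈ 18.9708
Median to hypotenuse = c/2 ≈ 18.9708/2 ≈ 9.48538

Median = 9.485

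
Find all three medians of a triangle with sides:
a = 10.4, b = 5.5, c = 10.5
Median formula: m_a = ½√(2b² + 2c² − a²) (and cyclically). a² = 108.16, b² = 30.25, c² = 110.25.
m_a = ½√(2·30.25 + 2·110.25 − 108.16) = ½√172.84 ≈ ½·13.1469 ≈ 6.57343
m_b = ½√(2·108.16 + 2·110.25 − 30.25) = ½√406.57 ≈ ½·20.1636 ≈ 10.0818
m_c = ½√(2·108.16 + 2·30.25 − 110.25) = ½√166.57 ≈ ½·12.9062 ≈ 6.4531

m_a = 6.573, m_b = 10.08, m_c = 6.453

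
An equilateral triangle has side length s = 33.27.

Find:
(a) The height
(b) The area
(a) The height splits the triangle into two 30-60-90 halves: h = s·√3/2 = 33.27·1.73205/2 ≈ 57.6253/2 ≈ 28.8127
(b) Area = (√3/4)·s² = (√3/4)·33.27² = (√3/4)·1106.8929 ≈ 0.433013·1106.8929 ≈ 479.299

Height = 28.81, Area = 479.3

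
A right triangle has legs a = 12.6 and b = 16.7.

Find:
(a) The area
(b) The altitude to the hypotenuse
(a) The legs are perpendicular, so Area = ½·a·b = ½·12.6·16.7 = ½·210.42 = 105.21
(b) Hypotenuse c = √(a² + b²) = √(158.76 + 278.89) = √437.65 ≈ 20.9201
    Area = ½·c·h_c  ⇒  h_c = 2·Area/c = 210.42/20.9201 ≈ 10.0583

Area = 105.21, h_c = 10.06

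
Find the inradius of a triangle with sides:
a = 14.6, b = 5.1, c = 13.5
r = Area/s where s is the semi-perimeter.
s = (14.6 + 5.1 + 13.5)/2 = 33.2/2 = 16.6
Area = √(s(s−a)(s−b)(s−c)) = √(16.6·2·11.5·3.1) ≈ √1183.58 ≈ 34.4032
r ≈ 34.4032/16.6 ≈ 2.07248

r = 2.072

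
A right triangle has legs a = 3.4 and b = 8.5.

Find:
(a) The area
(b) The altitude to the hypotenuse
(a) The legs are perpendicular, so Area = ½·a·b = ½·3.4·8.5 = ½·28.9 = 14.45
(b) Hypotenuse c = √(a² + b²) = √(11.56 + 72.25) = √83.81 ≈ 9.15478
    Area = ½·c·h_c  ⇒  h_c = 2·Area/c = 28.9/9.15478 ≈ 3.15682

Area = 14.45, h_c = 3.157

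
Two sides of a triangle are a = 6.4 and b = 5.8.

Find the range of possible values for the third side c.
Triangle inequality: |a − b| < c < a + b
|a − b| = |6.4 − 5.8| = 0.6
a + b = 6.4 + 5.8 = 12.2

0.6 < c < 12.2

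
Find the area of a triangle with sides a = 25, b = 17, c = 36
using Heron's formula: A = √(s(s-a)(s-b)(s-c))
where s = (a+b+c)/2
s = (25 + 17 + 36)/2 = 78/2 = 39
s − a = 14, s − b = 22, s − c = 3
s(s−a)(s−b)(s−c) = 39·14·22·3 = 36036
Area = √36036 ≈ 189.832

s = 39.0, Area = 189.8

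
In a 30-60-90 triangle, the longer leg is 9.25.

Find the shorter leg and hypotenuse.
In a 30-60-90 triangle the sides are in ratio 1 : √3 : 2, so short leg = long leg/√3 and hypotenuse = 2·(short leg).
Short leg = 9.25/√3 ≈ 9.25/1.73205 ≈ 5.34049
Hypotenuse = 2·5.34049 ≈ 10.681

Short leg = 5.34, Hypotenuse = 10.68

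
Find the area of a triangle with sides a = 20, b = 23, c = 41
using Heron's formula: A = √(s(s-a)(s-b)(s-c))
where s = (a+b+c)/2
s = (20 + 23 + 41)/2 = 84/2 = 42
s − a = 22, s − b = 19, s − c = 1
s(s−a)(s−b)(s−c) = 42·22·19·1 = 17556
Area = √17556 ≈ 132.499

s = 42.0, Area = 132.5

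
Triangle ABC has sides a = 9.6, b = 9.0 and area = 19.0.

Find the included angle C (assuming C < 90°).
Area = ½·a·b·sin(C)  ⇒  sin(C) = 2·Area/(a·b) = 2·19.0/(9.6·9.0) = 38/86.4 ≈ 0.439815
C = arcsin(0.439815) ≈ 26.0921° (taking the acute solution since C < 90°)

C = 26.09°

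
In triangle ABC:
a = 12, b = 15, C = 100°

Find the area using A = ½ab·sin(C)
A = ½·a·b·sin(C) = ½·12·15·sin(100°)
sin(100°) ≈ 0.984808
A ≈ ½·180·0.984808 = 90·0.984808 ≈ 88.6327

Area = 88.63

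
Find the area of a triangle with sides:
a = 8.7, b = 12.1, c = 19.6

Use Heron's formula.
s = (8.7 + 12.1 + 19.6)/2 = 40.4/2 = 20.2
s − a = 11.5, s − b = 8.1, s − c = 0.6
s(s−a)(s−b)(s−c) = 20.2·11.5·8.1·0.6 ≈ 1128.98
Area = √1128.98 ≈ 33.6003

Area = 33.6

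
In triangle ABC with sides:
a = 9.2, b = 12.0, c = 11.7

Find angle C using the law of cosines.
c² = a² + b² − 2ab·cos(C)  ⇒  cos(C) = (a² + b² − c²)/(2ab)
cos(C) = (9.2² + 12.0² − 11.7²)/(2·9.2·12.0) = (84.64 + 144 − 136.89)/220.8 = 91.75/220.8 ≈ 0.415534
C = arccos(0.415534) ≈ 65.447°

C = 65.45°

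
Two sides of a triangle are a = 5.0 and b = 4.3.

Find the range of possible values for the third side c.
Triangle inequality: |a − b| < c < a + b
|a − b| = |5.0 − 4.3| = 0.7
a + b = 5.0 + 4.3 = 9.3

0.7 < c < 9.3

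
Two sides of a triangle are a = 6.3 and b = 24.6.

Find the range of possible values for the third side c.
Triangle inequality: |a − b| < c < a + b
|a − b| = |6.3 − 24.6| = 18.3
a + b = 6.3 + 24.6 = 30.9

18.3 < c < 30.9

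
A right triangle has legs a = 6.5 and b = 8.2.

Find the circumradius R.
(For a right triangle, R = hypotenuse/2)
Hypotenuse c = √(a² + b²) = √(42.25 + 67.24) = √109.49 ≈ 10.4637
R = c/2 ≈ 10.4637/2 ≈ 5.23187

R = 5.232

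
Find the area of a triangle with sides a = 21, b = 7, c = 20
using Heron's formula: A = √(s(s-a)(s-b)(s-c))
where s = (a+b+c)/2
s = (21 + 7 + 20)/2 = 48/2 = 24
s − a = 3, s − b = 17, s − c = 4
s(s−a)(s−b)(s−c) = 24·3·17·4 = 4896
Area = √4896 ≈ 69.9714

s = 24.0, Area = 69.97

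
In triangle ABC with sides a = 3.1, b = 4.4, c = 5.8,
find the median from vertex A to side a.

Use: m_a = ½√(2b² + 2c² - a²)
m_a = ½√(2·4.4² + 2·5.8² − 3.1²) = ½√(2·19.36 + 2·33.64 − 9.61) = ½√(38.72 + 67.28 − 9.61) = ½√96.39
√96.39 ≈ 9.81784, so m_a ≈ 4.90892

m_a = 4.909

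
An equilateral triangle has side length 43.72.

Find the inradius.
r = Area/s with s the semi-perimeter.
Area = (√3/4)·43.72² = (√3/4)·1911.4384 ≈ 0.433013·1911.4384 ≈ 827.677
s = 3·43.72/2 = 65.58
r ≈ 827.677/65.58 ≈ 12.6209
(Equivalently r = side/(2√3) = 43.72/3.4641 ≈ 12.6209.)

r = 12.62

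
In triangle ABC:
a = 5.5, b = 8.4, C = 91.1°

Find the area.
Two sides and the included angle (SAS): A = ½·a·b·sin(C) = ½·5.5·8.4·sin(91.1°)
sin(91.1°) ≈ 0.999816
A ≈ ½·46.2·0.999816 = 23.1·0.999816 ≈ 23.0957

Area = 23.1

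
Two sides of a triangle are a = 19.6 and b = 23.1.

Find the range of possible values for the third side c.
Triangle inequality: |a − b| < c < a + b
|a − b| = |19.6 − 23.1| = 3.5
a + b = 19.6 + 23.1 = 42.7

3.5 < c < 42.7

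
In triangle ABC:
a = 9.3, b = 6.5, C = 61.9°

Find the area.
Two sides and the included angle (SAS): A = ½·a·b·sin(C) = ½·9.3·6.5·sin(61.9°)
sin(61.9°) ≈ 0.882127
A ≈ ½·60.45·0.882127 = 30.225·0.882127 ≈ 26.6623

Area = 26.66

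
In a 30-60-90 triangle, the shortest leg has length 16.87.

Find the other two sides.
In a 30-60-90 triangle the sides are in ratio 1 : √3 : 2 (short leg : long leg : hypotenuse).
Long leg = 16.87·√3 ≈ 16.87·1.73205 ≈ 29.2197
Hypotenuse = 2·16.87 = 33.74

Long leg = 16.87√3 = 29.22, Hypotenuse = 33.74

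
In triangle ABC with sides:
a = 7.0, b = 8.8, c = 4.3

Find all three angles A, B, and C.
Law of cosines for each angle (a² = 49, b² = 77.44, c² = 18.49):
cos(A) = (b² + c² − a²)/(2bc) = (77.44 + 18.49 − 49)/(2·8.8·4.3) = 46.93/75.68 ≈ 0.620111  ⇒  A ≈ 51.6758°
cos(B) = (a² + c² − b²)/(2ac) = (49 + 18.49 − 77.44)/(2·7.0·4.3) = -9.95/60.2 ≈ -0.165282  ⇒  B ≈ 99.5136°
cos(C) = (a² + b² − c²)/(2ab) = (49 + 77.44 − 18.49)/(2·7.0·8.8) = 107.95/123.2 ≈ 0.876218  ⇒  C ≈ 28.8106°
Check: A + B + C ≈ 180°

A = 51.68°, B = 99.51°, C = 28.81°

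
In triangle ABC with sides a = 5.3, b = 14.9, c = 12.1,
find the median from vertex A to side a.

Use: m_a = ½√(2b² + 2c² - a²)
m_a = ½√(2·14.9² + 2·12.1² − 5.3²) = ½√(2·222.01 + 2·146.41 − 28.09) = ½√(444.02 + 292.82 − 28.09) = ½√708.75
√708.75 ≈ 26.6224, so m_a ≈ 13.3112

m_a = 13.31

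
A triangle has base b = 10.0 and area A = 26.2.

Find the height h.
A = ½·b·h  ⇒  h = 2A/b = 2·26.2/10.0 = 52.4/10.0 ≈ 5.24

h = 5.24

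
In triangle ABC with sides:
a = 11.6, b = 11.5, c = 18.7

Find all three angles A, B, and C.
Law of cosines for each angle (a² = 134.56, b² = 132.25, c² = 349.69):
cos(A) = (b² + c² − a²)/(2bc) = (132.25 + 349.69 − 134.56)/(2·11.5·18.7) = 347.38/430.1 ≈ 0.807673  ⇒  A ≈ 36.1308°
cos(B) = (a² + c² − b²)/(2ac) = (134.56 + 349.69 − 132.25)/(2·11.6·18.7) = 352/433.84 ≈ 0.811359  ⇒  B ≈ 35.7711°
cos(C) = (a² + b² − c²)/(2ab) = (134.56 + 132.25 − 349.69)/(2·11.6·11.5) = -82.88/266.8 ≈ -0.310645  ⇒  C ≈ 108.098°
Check: A + B + C ≈ 180°

A = 36.13°, B = 35.77°, C = 108.1°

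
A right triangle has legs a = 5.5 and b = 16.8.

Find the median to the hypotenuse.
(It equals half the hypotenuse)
Hypotenuse c = √(a² + b²) = √(30.25 + 282.24) = √312.49 ≈ 17.6774
Median to hypotenuse = c/2 ≈ 17.6774/2 ≈ 8.83869

Median = 8.839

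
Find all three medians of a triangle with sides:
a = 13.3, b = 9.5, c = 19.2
Median formula: m_a = ½√(2b² + 2c² − a²) (and cyclically). a² = 176.89, b² = 90.25, c² = 368.64.
m_a = ½√(2·90.25 + 2·368.64 − 176.89) = ½√740.89 ≈ ½·27.2193 ≈ 13.6096
m_b = ½√(2·176.89 + 2·368.64 − 90.25) = ½√1000.81 ≈ ½·31.6356 ≈ 15.8178
m_c = ½√(2·176.89 + 2·90.25 − 368.64) = ½√165.64 ≈ ½·12.8701 ≈ 6.43506

m_a = 13.61, m_b = 15.82, m_c = 6.435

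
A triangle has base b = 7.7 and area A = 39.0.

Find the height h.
A = ½·b·h  ⇒  h = 2A/b = 2·39.0/7.7 = 78/7.7 ≈ 10.1299

h = 10.13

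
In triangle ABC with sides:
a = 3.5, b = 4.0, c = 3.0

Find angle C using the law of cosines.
c² = a² + b² − 2ab·cos(C)  ⇒  cos(C) = (a² + b² − c²)/(2ab)
cos(C) = (3.5² + 4.0² − 3.0²)/(2·3.5·4.0) = (12.25 + 16 − 9)/28 = 19.25/28 ≈ 0.6875
C = arccos(0.6875) ≈ 46.5675°

C = 46.57°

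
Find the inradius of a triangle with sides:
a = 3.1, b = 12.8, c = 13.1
r = Area/s where s is the semi-perimeter.
s = (3.1 + 12.8 + 13.1)/2 = 29/2 = 14.5
Area = √(s(s−a)(s−b)(s−c)) = √(14.5·11.4·1.7·1.4) ≈ √393.414 ≈ 19.8347
r ≈ 19.8347/14.5 ≈ 1.36791

r = 1.368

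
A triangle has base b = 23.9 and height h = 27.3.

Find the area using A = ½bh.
A = ½·b·h = ½·23.9·27.3 = ½·652.47 = 326.235

Area = 326.235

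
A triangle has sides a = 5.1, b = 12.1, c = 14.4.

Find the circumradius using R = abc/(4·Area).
First find the area with Heron's formula.
s = (5.1 + 12.1 + 14.4)/2 = 15.8
Area = √(s(s−a)(s−b)(s−c)) = √(15.8·10.7·3.7·1.4) ≈ √875.731 ≈ 29.5927
abc = 5.1·12.1·14.4 = 888.624
R = abc/(4·Area) ≈ 888.624/(4·29.5927) = 888.624/118.371 ≈ 7.50711

R = 7.507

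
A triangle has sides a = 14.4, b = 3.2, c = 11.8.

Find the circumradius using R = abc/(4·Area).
First find the area with Heron's formula.
s = (14.4 + 3.2 + 11.8)/2 = 14.7
Area = √(s(s−a)(s−b)(s−c)) = √(14.7·0.3·11.5·2.9) ≈ √147.073 ≈ 12.1274
abc = 14.4·3.2·11.8 = 543.744
R = abc/(4·Area) ≈ 543.744/(4·12.1274) = 543.744/48.5095 ≈ 11.209

R = 11.21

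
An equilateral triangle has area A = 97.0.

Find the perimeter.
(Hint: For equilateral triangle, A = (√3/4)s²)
A = (√3/4)s²  ⇒  s² = 4A/√3 = 4·97.0/√3 = 388/1.73205 ≈ 224.012
s ≈ √224.012 ≈ 14.967
Perimeter = 3s ≈ 3·14.967 ≈ 44.9011

Perimeter = 44.9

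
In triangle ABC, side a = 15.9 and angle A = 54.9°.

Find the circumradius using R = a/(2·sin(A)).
R = a/(2·sin(A)) = 15.9/(2·sin(54.9°))
sin(54.9°) ≈ 0.81815
R ≈ 15.9/(2·0.81815) = 15.9/1.6363 ≈ 9.71705

R = 9.717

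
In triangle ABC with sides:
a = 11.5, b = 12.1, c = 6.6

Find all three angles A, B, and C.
Law of cosines for each angle (a² = 132.25, b² = 146.41, c² = 43.56):
cos(A) = (b² + c² − a²)/(2bc) = (146.41 + 43.56 − 132.25)/(2·12.1·6.6) = 57.72/159.72 ≈ 0.361382  ⇒  A ≈ 68.8149°
cos(B) = (a² + c² − b²)/(2ac) = (132.25 + 43.56 − 146.41)/(2·11.5·6.6) = 29.4/151.8 ≈ 0.193676  ⇒  B ≈ 78.8326°
cos(C) = (a² + b² − c²)/(2ab) = (132.25 + 146.41 − 43.56)/(2·11.5·12.1) = 235.1/278.3 ≈ 0.844772  ⇒  C ≈ 32.3525°
Check: A + B + C ≈ 180°

A = 68.81°, B = 78.83°, C = 32.35°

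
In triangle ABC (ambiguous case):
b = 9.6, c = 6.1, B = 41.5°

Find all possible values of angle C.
b/sin(B) = c/sin(C)  ⇒  sin(C) = c·sin(B)/b = 6.1·sin(41.5°)/9.6
sin(41.5°) ≈ 0.66262
sin(C) ≈ 6.1·0.66262/9.6 ≈ 4.04198/9.6 ≈ 0.42104
Candidate 1: C₁ = arcsin(0.42104) ≈ 24.9003°  →  A = 180° − 41.5° − 24.9003° ≈ 113.6° > 0, valid
Candidate 2: C₂ = 180° − C₁ ≈ 155.1°  →  A = 180° − 41.5° − 155.1° ≈ -16.5997° ≤ 0, not a valid triangle

C = 24.9° (one solution)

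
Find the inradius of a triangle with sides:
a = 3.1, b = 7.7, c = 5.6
r = Area/s where s is the semi-perimeter.
s = (3.1 + 7.7 + 5.6)/2 = 16.4/2 = 8.2
Area = √(s(s−a)(s−b)(s−c)) = √(8.2·5.1·0.5·2.6) ≈ √54.366 ≈ 7.37333
r ≈ 7.37333/8.2 ≈ 0.899187

r = 0.8992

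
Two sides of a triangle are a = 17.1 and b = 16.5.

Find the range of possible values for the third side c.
Triangle inequality: |a − b| < c < a + b
|a − b| = |17.1 − 16.5| = 0.6
a + b = 17.1 + 16.5 = 33.6

0.6 < c < 33.6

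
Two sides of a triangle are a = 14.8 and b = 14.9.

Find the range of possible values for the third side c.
Triangle inequality: |a − b| < c < a + b
|a − b| = |14.8 − 14.9| = 0.1
a + b = 14.8 + 14.9 = 29.7

0.1 < c < 29.7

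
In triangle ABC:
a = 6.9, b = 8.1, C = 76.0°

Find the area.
Two sides and the included angle (SAS): A = ½·a·b·sin(C) = ½·6.9·8.1·sin(76.0°)
sin(76.0°) ≈ 0.970296
A ≈ ½·55.89·0.970296 = 27.945·0.970296 ≈ 27.1149

Area = 27.11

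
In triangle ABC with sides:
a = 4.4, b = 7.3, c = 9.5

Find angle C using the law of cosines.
c² = a² + b² − 2ab·cos(C)  ⇒  cos(C) = (a² + b² − c²)/(2ab)
cos(C) = (4.4² + 7.3² − 9.5²)/(2·4.4·7.3) = (19.36 + 53.29 − 90.25)/64.24 = -17.6/64.24 ≈ -0.273973
C = arccos(-0.273973) ≈ 105.901°

C = 105.9°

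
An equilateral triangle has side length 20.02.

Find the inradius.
r = Area/s with s the semi-perimeter.
Area = (√3/4)·20.02² = (√3/4)·400.8004 ≈ 0.433013·400.8004 ≈ 173.552
s = 3·20.02/2 = 30.03
r ≈ 173.552/30.03 ≈ 5.77928
(Equivalently r = side/(2√3) = 20.02/3.4641 ≈ 5.77928.)

r = 5.779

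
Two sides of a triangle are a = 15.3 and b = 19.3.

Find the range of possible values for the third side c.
Triangle inequality: |a − b| < c < a + b
|a − b| = |15.3 − 19.3| = 4
a + b = 15.3 + 19.3 = 34.6

4 < c < 34.6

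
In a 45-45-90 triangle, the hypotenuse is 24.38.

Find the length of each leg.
In a 45-45-90 triangle hypotenuse = leg·√2, so leg = hypotenuse/√2.
Leg = 24.38/√2 ≈ 24.38/1.41421 ≈ 17.2393

Each leg = 17.24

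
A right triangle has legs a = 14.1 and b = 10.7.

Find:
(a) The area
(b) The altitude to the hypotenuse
(a) The legs are perpendicular, so Area = ½·a·b = ½·14.1·10.7 = ½·150.87 = 75.435
(b) Hypotenuse c = √(a² + b²) = √(198.81 + 114.49) = √313.3 ≈ 17.7003
    Area = ½·c·h_c  ⇒  h_c = 2·Area/c = 150.87/17.7003 ≈ 8.52359

Area = 75.435, h_c = 8.524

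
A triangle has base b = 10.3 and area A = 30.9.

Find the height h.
A = ½·b·h  ⇒  h = 2A/b = 2·30.9/10.3 = 61.8/10.3 ≈ 6

h = 6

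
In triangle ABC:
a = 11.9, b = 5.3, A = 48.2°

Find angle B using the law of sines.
a/sin(A) = b/sin(B)  ⇒  sin(B) = b·sin(A)/a = 5.3·sin(48.2°)/11.9
sin(48.2°) ≈ 0.745476
sin(B) ≈ 5.3·0.745476/11.9 ≈ 3.95102/11.9 ≈ 0.332019
B = arcsin(0.332019) ≈ 19.3913°
(Since b ≤ a we need B ≤ A, so the obtuse alternative 180° − 19.3913° ≈ 160.609° is rejected.)

B = 19.39°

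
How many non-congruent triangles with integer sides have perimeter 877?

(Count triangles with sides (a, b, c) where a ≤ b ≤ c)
Let a ≤ b ≤ c with a + b + c = 877. The only binding inequality is a + b > c, i.e. 877 − c > c, so c < 877/2; and c ≥ 877/3 since c is the largest side.
So 293 ≤ c ≤ 438. For each c, b runs from ⌈(877 − c)/2⌉ up to c (then a = 877 − b − c satisfies 1 ≤ a ≤ b automatically), giving c − ⌈(877 − c)/2⌉ + 1 choices.
Summing over c: 2 + 3 + 5 + 6 + … + 218 + 219  (146 terms, c = 293, …, 438) = 16133
Check (closed form: nearest integer to p²/48 for even p, (p+3)²/48 for odd p): (877+3)²/48 = 880²/48 = 774400/48 ≈ 16133.33 → 16133

16133 triangles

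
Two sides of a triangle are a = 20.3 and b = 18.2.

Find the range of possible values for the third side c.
Triangle inequality: |a − b| < c < a + b
|a − b| = |20.3 − 18.2| = 2.1
a + b = 20.3 + 18.2 = 38.5

2.1 < c < 38.5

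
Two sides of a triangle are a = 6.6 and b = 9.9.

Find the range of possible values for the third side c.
Triangle inequality: |a − b| < c < a + b
|a − b| = |6.6 − 9.9| = 3.3
a + b = 6.6 + 9.9 = 16.5

3.3 < c < 16.5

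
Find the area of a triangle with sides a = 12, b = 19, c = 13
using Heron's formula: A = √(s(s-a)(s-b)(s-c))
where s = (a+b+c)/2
s = (12 + 19 + 13)/2 = 44/2 = 22
s − a = 10, s − b = 3, s − c = 9
s(s−a)(s−b)(s−c) = 22·10·3·9 = 5940
Area = √5940 ≈ 77.0714

s = 22.0, Area = 77.07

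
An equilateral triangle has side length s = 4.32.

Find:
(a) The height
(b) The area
(a) The height splits the triangle into two 30-60-90 halves: h = s·√3/2 = 4.32·1.73205/2 ≈ 7.48246/2 ≈ 3.74123
(b) Area = (√3/4)·s² = (√3/4)·4.32² = (√3/4)·18.6624 ≈ 0.433013·18.6624 ≈ 8.08106

Height = 3.741, Area = 8.081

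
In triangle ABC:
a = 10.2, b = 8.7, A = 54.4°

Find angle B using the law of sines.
a/sin(A) = b/sin(B)  ⇒  sin(B) = b·sin(A)/a = 8.7·sin(54.4°)/10.2
sin(54.4°) ≈ 0.813101
sin(B) ≈ 8.7·0.813101/10.2 ≈ 7.07398/10.2 ≈ 0.693527
B = arcsin(0.693527) ≈ 43.91°
(Since b ≤ a we need B ≤ A, so the obtuse alternative 180° − 43.91° ≈ 136.09° is rejected.)

B = 43.91°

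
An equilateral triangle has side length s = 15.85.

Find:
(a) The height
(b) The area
(a) The height splits the triangle into two 30-60-90 halves: h = s·√3/2 = 15.85·1.73205/2 ≈ 27.453/2 ≈ 13.7265
(b) Area = (√3/4)·s² = (√3/4)·15.85² = (√3/4)·251.2225 ≈ 0.433013·251.2225 ≈ 108.783

Height = 13.73, Area = 108.8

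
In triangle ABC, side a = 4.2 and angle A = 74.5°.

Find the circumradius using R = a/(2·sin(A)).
R = a/(2·sin(A)) = 4.2/(2·sin(74.5°))
sin(74.5°) ≈ 0.96363
R ≈ 4.2/(2·0.96363) = 4.2/1.92726 ≈ 2.17926

R = 2.179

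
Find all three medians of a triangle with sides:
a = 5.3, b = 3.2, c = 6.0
Median formula: m_a = ½√(2b² + 2c² − a²) (and cyclically). a² = 28.09, b² = 10.24, c² = 36.
m_a = ½√(2·10.24 + 2·36 − 28.09) = ½√64.39 ≈ ½·8.02434 ≈ 4.01217
m_b = ½√(2·28.09 + 2·36 − 10.24) = ½√117.94 ≈ ½·10.86 ≈ 5.43001
m_c = ½√(2·28.09 + 2·10.24 − 36) = ½√40.66 ≈ ½·6.37652 ≈ 3.18826

m_a = 4.012, m_b = 5.43, m_c = 3.188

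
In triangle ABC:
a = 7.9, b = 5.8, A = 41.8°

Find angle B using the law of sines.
a/sin(A) = b/sin(B)  ⇒  sin(B) = b·sin(A)/a = 5.8·sin(41.8°)/7.9
sin(41.8°) ≈ 0.666532
sin(B) ≈ 5.8·0.666532/7.9 ≈ 3.86589/7.9 ≈ 0.489353
B = arcsin(0.489353) ≈ 29.2981°
(Since b ≤ a we need B ≤ A, so the obtuse alternative 180° − 29.2981° ≈ 150.702° is rejected.)

B = 29.3°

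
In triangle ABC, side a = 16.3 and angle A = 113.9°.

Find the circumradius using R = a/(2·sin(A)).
R = a/(2·sin(A)) = 16.3/(2·sin(113.9°))
sin(113.9°) ≈ 0.914254
R ≈ 16.3/(2·0.914254) = 16.3/1.82851 ≈ 8.91437

R = 8.914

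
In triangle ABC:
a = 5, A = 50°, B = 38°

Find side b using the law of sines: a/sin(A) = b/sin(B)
a/sin(A) = b/sin(B)  ⇒  b = a·sin(B)/sin(A) = 5·sin(38°)/sin(50°)
sin(38°) ≈ 0.615661, sin(50°) ≈ 0.766044
b ≈ 5·0.615661/0.766044 ≈ 3.07831/0.766044 ≈ 4.01844

b = 4.018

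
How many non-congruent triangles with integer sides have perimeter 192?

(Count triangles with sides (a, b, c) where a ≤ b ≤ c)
Let a ≤ b ≤ c with a + b + c = 192. The only binding inequality is a + b > c, i.e. 192 − c > c, so c < 192/2; and c ≥ 192/3 since c is the largest side.
So 64 ≤ c ≤ 95. For each c, b runs from ⌈(192 − c)/2⌉ up to c (then a = 192 − b − c satisfies 1 ≤ a ≤ b automatically), giving c − ⌈(192 − c)/2⌉ + 1 choices.
Summing over c: 1 + 2 + 4 + 5 + … + 46 + 47  (32 terms, c = 64, …, 95) = 768
Check (closed form: nearest integer to p²/48 for even p, (p+3)²/48 for odd p): 192²/48 = 36864/48 ≈ 768.00 → 768

768 triangles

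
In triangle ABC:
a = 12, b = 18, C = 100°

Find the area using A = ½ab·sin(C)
A = ½·a·b·sin(C) = ½·12·18·sin(100°)
sin(100°) ≈ 0.984808
A ≈ ½·216·0.984808 = 108·0.984808 ≈ 106.359

Area = 106.4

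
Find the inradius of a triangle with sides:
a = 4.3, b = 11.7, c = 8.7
r = Area/s where s is the semi-perimeter.
s = (4.3 + 11.7 + 8.7)/2 = 24.7/2 = 12.35
Area = √(s(s−a)(s−b)(s−c)) = √(12.35·8.05·0.65·3.65) ≈ √235.868 ≈ 15.358
r ≈ 15.358/12.35 ≈ 1.24356

r = 1.244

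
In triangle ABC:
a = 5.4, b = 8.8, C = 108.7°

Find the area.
Two sides and the included angle (SAS): A = ½·a·b·sin(C) = ½·5.4·8.8·sin(108.7°)
sin(108.7°) ≈ 0.94721
A ≈ ½·47.52·0.94721 = 23.76·0.94721 ≈ 22.5057

Area = 22.51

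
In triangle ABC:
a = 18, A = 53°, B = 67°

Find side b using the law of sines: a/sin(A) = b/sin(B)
a/sin(A) = b/sin(B)  ⇒  b = a·sin(B)/sin(A) = 18·sin(67°)/sin(53°)
sin(67°) ≈ 0.920505, sin(53°) ≈ 0.798636
b ≈ 18·0.920505/0.798636 ≈ 16.5691/0.798636 ≈ 20.7467

b = 20.75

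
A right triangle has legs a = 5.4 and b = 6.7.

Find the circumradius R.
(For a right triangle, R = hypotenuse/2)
Hypotenuse c = √(a² + b²) = √(29.16 + 44.89) = √74.05 ≈ 8.60523
R = c/2 ≈ 8.60523/2 ≈ 4.30262

R = 4.303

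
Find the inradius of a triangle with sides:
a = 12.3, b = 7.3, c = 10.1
r = Area/s where s is the semi-perimeter.
s = (12.3 + 7.3 + 10.1)/2 = 29.7/2 = 14.85
Area = √(s(s−a)(s−b)(s−c)) = √(14.85·2.55·7.55·4.75) ≈ √1358.02 ≈ 36.8514
r ≈ 36.8514/14.85 ≈ 2.48157

r = 2.482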